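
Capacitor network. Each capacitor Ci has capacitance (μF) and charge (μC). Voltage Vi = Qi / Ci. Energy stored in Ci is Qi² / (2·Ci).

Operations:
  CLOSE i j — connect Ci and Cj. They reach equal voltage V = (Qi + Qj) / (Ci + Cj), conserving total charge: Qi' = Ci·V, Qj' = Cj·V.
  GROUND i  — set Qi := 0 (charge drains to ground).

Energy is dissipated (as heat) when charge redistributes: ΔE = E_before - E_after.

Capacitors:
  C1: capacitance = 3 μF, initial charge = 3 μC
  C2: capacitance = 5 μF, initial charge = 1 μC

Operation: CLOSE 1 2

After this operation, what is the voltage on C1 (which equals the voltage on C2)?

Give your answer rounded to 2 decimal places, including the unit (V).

Answer: 0.50 V

Derivation:
Initial: C1(3μF, Q=3μC, V=1.00V), C2(5μF, Q=1μC, V=0.20V)
Op 1: CLOSE 1-2: Q_total=4.00, C_total=8.00, V=0.50; Q1=1.50, Q2=2.50; dissipated=0.600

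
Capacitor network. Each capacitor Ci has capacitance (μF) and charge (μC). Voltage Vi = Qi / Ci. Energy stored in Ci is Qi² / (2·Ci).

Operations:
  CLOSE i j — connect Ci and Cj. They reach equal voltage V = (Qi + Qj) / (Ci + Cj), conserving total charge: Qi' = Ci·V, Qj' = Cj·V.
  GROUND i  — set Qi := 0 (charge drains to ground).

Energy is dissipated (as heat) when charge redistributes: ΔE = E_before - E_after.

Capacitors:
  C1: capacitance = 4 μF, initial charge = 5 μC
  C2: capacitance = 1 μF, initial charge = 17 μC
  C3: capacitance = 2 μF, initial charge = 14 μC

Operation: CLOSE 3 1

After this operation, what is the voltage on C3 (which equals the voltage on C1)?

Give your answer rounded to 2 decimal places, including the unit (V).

Initial: C1(4μF, Q=5μC, V=1.25V), C2(1μF, Q=17μC, V=17.00V), C3(2μF, Q=14μC, V=7.00V)
Op 1: CLOSE 3-1: Q_total=19.00, C_total=6.00, V=3.17; Q3=6.33, Q1=12.67; dissipated=22.042

Answer: 3.17 V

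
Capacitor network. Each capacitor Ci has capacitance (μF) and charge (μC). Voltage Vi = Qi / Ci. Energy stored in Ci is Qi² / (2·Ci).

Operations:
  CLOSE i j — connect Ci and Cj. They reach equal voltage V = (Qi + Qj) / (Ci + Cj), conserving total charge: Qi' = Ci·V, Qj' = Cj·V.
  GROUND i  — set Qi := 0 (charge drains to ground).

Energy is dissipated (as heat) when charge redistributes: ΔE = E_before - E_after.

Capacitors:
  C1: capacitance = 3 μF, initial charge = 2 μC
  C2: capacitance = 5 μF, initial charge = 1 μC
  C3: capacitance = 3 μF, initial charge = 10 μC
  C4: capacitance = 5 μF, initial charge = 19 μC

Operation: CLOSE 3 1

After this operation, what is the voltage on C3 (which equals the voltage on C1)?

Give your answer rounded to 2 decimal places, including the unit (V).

Answer: 2.00 V

Derivation:
Initial: C1(3μF, Q=2μC, V=0.67V), C2(5μF, Q=1μC, V=0.20V), C3(3μF, Q=10μC, V=3.33V), C4(5μF, Q=19μC, V=3.80V)
Op 1: CLOSE 3-1: Q_total=12.00, C_total=6.00, V=2.00; Q3=6.00, Q1=6.00; dissipated=5.333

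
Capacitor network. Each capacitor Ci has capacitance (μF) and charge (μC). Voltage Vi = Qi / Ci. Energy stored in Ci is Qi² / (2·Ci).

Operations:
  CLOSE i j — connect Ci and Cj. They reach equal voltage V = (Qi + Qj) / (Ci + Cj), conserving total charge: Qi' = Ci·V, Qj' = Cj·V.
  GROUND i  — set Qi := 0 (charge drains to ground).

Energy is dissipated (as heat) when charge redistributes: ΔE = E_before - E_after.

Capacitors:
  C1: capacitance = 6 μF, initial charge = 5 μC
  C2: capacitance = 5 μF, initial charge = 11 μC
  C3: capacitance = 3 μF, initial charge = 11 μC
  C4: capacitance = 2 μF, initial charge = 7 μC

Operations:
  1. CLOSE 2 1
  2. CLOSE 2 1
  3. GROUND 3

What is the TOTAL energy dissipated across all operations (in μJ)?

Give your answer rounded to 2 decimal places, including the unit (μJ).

Answer: 22.71 μJ

Derivation:
Initial: C1(6μF, Q=5μC, V=0.83V), C2(5μF, Q=11μC, V=2.20V), C3(3μF, Q=11μC, V=3.67V), C4(2μF, Q=7μC, V=3.50V)
Op 1: CLOSE 2-1: Q_total=16.00, C_total=11.00, V=1.45; Q2=7.27, Q1=8.73; dissipated=2.547
Op 2: CLOSE 2-1: Q_total=16.00, C_total=11.00, V=1.45; Q2=7.27, Q1=8.73; dissipated=0.000
Op 3: GROUND 3: Q3=0; energy lost=20.167
Total dissipated: 22.714 μJ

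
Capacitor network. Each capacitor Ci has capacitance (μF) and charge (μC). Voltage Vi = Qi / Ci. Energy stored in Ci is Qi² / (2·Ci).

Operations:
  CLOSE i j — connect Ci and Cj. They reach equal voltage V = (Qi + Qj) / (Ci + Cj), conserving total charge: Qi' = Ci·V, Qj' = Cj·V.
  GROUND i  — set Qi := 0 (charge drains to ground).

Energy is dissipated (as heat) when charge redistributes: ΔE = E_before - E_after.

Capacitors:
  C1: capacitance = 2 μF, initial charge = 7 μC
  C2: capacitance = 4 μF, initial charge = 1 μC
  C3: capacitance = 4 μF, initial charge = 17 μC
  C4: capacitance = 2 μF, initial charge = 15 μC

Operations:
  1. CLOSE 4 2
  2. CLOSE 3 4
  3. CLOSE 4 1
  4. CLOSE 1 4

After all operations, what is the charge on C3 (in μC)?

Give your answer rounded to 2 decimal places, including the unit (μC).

Initial: C1(2μF, Q=7μC, V=3.50V), C2(4μF, Q=1μC, V=0.25V), C3(4μF, Q=17μC, V=4.25V), C4(2μF, Q=15μC, V=7.50V)
Op 1: CLOSE 4-2: Q_total=16.00, C_total=6.00, V=2.67; Q4=5.33, Q2=10.67; dissipated=35.042
Op 2: CLOSE 3-4: Q_total=22.33, C_total=6.00, V=3.72; Q3=14.89, Q4=7.44; dissipated=1.671
Op 3: CLOSE 4-1: Q_total=14.44, C_total=4.00, V=3.61; Q4=7.22, Q1=7.22; dissipated=0.025
Op 4: CLOSE 1-4: Q_total=14.44, C_total=4.00, V=3.61; Q1=7.22, Q4=7.22; dissipated=0.000
Final charges: Q1=7.22, Q2=10.67, Q3=14.89, Q4=7.22

Answer: 14.89 μC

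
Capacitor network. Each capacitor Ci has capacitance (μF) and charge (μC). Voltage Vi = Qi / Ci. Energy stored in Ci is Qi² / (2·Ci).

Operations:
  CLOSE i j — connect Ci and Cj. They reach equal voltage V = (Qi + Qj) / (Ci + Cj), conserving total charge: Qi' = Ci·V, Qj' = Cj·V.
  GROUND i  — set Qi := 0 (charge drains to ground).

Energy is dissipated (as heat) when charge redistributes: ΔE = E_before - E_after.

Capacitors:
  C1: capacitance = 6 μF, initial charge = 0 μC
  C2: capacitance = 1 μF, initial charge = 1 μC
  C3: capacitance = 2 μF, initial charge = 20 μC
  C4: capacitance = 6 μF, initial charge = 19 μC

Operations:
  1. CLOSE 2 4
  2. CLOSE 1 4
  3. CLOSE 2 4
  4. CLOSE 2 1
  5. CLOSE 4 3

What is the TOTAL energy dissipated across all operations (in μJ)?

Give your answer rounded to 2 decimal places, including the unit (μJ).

Initial: C1(6μF, Q=0μC, V=0.00V), C2(1μF, Q=1μC, V=1.00V), C3(2μF, Q=20μC, V=10.00V), C4(6μF, Q=19μC, V=3.17V)
Op 1: CLOSE 2-4: Q_total=20.00, C_total=7.00, V=2.86; Q2=2.86, Q4=17.14; dissipated=2.012
Op 2: CLOSE 1-4: Q_total=17.14, C_total=12.00, V=1.43; Q1=8.57, Q4=8.57; dissipated=12.245
Op 3: CLOSE 2-4: Q_total=11.43, C_total=7.00, V=1.63; Q2=1.63, Q4=9.80; dissipated=0.875
Op 4: CLOSE 2-1: Q_total=10.20, C_total=7.00, V=1.46; Q2=1.46, Q1=8.75; dissipated=0.018
Op 5: CLOSE 4-3: Q_total=29.80, C_total=8.00, V=3.72; Q4=22.35, Q3=7.45; dissipated=52.509
Total dissipated: 67.659 μJ

Answer: 67.66 μJ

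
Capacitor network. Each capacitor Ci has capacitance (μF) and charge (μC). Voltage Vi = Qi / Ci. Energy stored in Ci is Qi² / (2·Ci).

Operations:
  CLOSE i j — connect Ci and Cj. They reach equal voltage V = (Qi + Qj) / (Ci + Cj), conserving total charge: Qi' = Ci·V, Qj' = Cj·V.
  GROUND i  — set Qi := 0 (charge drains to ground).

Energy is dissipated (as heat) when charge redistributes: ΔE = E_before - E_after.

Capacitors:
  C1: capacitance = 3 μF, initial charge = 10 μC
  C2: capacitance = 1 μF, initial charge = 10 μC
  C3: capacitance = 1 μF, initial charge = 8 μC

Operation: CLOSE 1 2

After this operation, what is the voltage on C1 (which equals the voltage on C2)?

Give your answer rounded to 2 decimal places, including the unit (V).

Answer: 5.00 V

Derivation:
Initial: C1(3μF, Q=10μC, V=3.33V), C2(1μF, Q=10μC, V=10.00V), C3(1μF, Q=8μC, V=8.00V)
Op 1: CLOSE 1-2: Q_total=20.00, C_total=4.00, V=5.00; Q1=15.00, Q2=5.00; dissipated=16.667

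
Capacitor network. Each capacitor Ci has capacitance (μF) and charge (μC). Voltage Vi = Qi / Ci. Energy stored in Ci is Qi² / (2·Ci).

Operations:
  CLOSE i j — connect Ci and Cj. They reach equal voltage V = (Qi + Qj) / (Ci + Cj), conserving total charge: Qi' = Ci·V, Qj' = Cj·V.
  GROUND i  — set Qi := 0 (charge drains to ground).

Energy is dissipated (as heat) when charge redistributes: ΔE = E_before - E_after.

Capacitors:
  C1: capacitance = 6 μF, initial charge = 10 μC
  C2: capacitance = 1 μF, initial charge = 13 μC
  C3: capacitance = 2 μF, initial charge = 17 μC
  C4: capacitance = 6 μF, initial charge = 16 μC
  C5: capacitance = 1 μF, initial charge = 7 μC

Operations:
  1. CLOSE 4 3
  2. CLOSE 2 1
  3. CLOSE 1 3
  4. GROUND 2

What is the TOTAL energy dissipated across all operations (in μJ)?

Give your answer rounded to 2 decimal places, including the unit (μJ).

Initial: C1(6μF, Q=10μC, V=1.67V), C2(1μF, Q=13μC, V=13.00V), C3(2μF, Q=17μC, V=8.50V), C4(6μF, Q=16μC, V=2.67V), C5(1μF, Q=7μC, V=7.00V)
Op 1: CLOSE 4-3: Q_total=33.00, C_total=8.00, V=4.12; Q4=24.75, Q3=8.25; dissipated=25.521
Op 2: CLOSE 2-1: Q_total=23.00, C_total=7.00, V=3.29; Q2=3.29, Q1=19.71; dissipated=55.048
Op 3: CLOSE 1-3: Q_total=27.96, C_total=8.00, V=3.50; Q1=20.97, Q3=6.99; dissipated=0.528
Op 4: GROUND 2: Q2=0; energy lost=5.398
Total dissipated: 86.495 μJ

Answer: 86.49 μJ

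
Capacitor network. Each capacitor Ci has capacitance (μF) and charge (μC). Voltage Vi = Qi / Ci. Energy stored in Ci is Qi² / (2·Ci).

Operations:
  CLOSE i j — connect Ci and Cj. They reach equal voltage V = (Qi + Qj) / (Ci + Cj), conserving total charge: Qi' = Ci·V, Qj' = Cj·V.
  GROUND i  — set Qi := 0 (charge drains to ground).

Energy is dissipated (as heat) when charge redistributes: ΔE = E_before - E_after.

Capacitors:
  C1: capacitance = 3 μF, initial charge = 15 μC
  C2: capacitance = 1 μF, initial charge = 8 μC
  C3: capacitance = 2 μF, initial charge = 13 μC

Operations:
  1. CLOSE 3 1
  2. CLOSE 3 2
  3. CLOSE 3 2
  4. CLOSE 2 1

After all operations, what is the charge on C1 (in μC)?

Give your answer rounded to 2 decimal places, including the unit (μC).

Initial: C1(3μF, Q=15μC, V=5.00V), C2(1μF, Q=8μC, V=8.00V), C3(2μF, Q=13μC, V=6.50V)
Op 1: CLOSE 3-1: Q_total=28.00, C_total=5.00, V=5.60; Q3=11.20, Q1=16.80; dissipated=1.350
Op 2: CLOSE 3-2: Q_total=19.20, C_total=3.00, V=6.40; Q3=12.80, Q2=6.40; dissipated=1.920
Op 3: CLOSE 3-2: Q_total=19.20, C_total=3.00, V=6.40; Q3=12.80, Q2=6.40; dissipated=0.000
Op 4: CLOSE 2-1: Q_total=23.20, C_total=4.00, V=5.80; Q2=5.80, Q1=17.40; dissipated=0.240
Final charges: Q1=17.40, Q2=5.80, Q3=12.80

Answer: 17.40 μC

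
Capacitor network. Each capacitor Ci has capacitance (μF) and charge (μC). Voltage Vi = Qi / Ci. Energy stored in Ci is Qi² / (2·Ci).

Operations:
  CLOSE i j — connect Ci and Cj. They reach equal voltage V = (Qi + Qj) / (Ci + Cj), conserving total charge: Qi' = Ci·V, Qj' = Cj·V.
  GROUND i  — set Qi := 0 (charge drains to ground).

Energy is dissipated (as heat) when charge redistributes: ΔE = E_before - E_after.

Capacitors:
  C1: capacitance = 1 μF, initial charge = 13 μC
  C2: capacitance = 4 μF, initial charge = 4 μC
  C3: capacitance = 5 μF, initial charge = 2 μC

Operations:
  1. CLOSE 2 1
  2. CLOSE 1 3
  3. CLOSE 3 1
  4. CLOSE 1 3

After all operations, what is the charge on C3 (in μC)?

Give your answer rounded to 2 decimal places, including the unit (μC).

Answer: 4.50 μC

Derivation:
Initial: C1(1μF, Q=13μC, V=13.00V), C2(4μF, Q=4μC, V=1.00V), C3(5μF, Q=2μC, V=0.40V)
Op 1: CLOSE 2-1: Q_total=17.00, C_total=5.00, V=3.40; Q2=13.60, Q1=3.40; dissipated=57.600
Op 2: CLOSE 1-3: Q_total=5.40, C_total=6.00, V=0.90; Q1=0.90, Q3=4.50; dissipated=3.750
Op 3: CLOSE 3-1: Q_total=5.40, C_total=6.00, V=0.90; Q3=4.50, Q1=0.90; dissipated=0.000
Op 4: CLOSE 1-3: Q_total=5.40, C_total=6.00, V=0.90; Q1=0.90, Q3=4.50; dissipated=0.000
Final charges: Q1=0.90, Q2=13.60, Q3=4.50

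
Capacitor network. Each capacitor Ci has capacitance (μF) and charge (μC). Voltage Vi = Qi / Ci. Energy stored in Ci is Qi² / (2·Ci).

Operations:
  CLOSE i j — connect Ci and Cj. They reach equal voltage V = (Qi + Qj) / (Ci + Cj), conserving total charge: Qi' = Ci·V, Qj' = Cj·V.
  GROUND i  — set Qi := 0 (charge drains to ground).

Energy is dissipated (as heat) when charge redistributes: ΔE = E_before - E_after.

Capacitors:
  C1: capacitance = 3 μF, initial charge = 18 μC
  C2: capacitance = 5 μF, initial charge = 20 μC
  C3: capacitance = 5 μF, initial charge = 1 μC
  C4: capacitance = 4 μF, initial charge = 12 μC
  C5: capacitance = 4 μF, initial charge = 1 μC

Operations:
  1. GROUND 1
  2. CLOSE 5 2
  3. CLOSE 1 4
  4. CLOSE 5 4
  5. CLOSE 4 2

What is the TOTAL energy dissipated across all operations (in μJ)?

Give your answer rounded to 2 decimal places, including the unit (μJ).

Answer: 77.83 μJ

Derivation:
Initial: C1(3μF, Q=18μC, V=6.00V), C2(5μF, Q=20μC, V=4.00V), C3(5μF, Q=1μC, V=0.20V), C4(4μF, Q=12μC, V=3.00V), C5(4μF, Q=1μC, V=0.25V)
Op 1: GROUND 1: Q1=0; energy lost=54.000
Op 2: CLOSE 5-2: Q_total=21.00, C_total=9.00, V=2.33; Q5=9.33, Q2=11.67; dissipated=15.625
Op 3: CLOSE 1-4: Q_total=12.00, C_total=7.00, V=1.71; Q1=5.14, Q4=6.86; dissipated=7.714
Op 4: CLOSE 5-4: Q_total=16.19, C_total=8.00, V=2.02; Q5=8.10, Q4=8.10; dissipated=0.383
Op 5: CLOSE 4-2: Q_total=19.76, C_total=9.00, V=2.20; Q4=8.78, Q2=10.98; dissipated=0.106
Total dissipated: 77.829 μJ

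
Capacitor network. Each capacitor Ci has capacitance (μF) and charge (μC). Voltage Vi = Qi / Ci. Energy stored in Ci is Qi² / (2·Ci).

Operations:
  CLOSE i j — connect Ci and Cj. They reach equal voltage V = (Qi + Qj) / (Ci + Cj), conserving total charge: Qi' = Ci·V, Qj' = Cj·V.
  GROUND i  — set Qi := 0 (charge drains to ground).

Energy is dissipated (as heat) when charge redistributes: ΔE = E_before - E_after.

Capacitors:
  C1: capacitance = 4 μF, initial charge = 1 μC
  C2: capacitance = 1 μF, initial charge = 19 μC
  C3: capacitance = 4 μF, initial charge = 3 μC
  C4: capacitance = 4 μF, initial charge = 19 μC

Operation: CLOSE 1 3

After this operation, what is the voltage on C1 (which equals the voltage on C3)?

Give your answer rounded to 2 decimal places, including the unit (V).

Answer: 0.50 V

Derivation:
Initial: C1(4μF, Q=1μC, V=0.25V), C2(1μF, Q=19μC, V=19.00V), C3(4μF, Q=3μC, V=0.75V), C4(4μF, Q=19μC, V=4.75V)
Op 1: CLOSE 1-3: Q_total=4.00, C_total=8.00, V=0.50; Q1=2.00, Q3=2.00; dissipated=0.250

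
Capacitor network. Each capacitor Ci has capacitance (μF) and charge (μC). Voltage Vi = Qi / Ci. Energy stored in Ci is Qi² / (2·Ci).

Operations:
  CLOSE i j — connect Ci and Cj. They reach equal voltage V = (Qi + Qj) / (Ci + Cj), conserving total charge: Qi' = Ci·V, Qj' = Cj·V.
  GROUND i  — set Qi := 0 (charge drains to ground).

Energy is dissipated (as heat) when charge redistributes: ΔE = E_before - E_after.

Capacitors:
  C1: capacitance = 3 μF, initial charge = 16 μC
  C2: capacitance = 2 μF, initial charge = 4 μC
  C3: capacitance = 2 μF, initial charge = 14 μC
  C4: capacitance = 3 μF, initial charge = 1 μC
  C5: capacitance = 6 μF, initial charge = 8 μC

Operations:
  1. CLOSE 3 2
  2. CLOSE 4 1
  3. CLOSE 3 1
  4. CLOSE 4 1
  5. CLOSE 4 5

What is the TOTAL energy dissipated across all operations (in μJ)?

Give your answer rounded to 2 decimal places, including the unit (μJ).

Answer: 36.61 μJ

Derivation:
Initial: C1(3μF, Q=16μC, V=5.33V), C2(2μF, Q=4μC, V=2.00V), C3(2μF, Q=14μC, V=7.00V), C4(3μF, Q=1μC, V=0.33V), C5(6μF, Q=8μC, V=1.33V)
Op 1: CLOSE 3-2: Q_total=18.00, C_total=4.00, V=4.50; Q3=9.00, Q2=9.00; dissipated=12.500
Op 2: CLOSE 4-1: Q_total=17.00, C_total=6.00, V=2.83; Q4=8.50, Q1=8.50; dissipated=18.750
Op 3: CLOSE 3-1: Q_total=17.50, C_total=5.00, V=3.50; Q3=7.00, Q1=10.50; dissipated=1.667
Op 4: CLOSE 4-1: Q_total=19.00, C_total=6.00, V=3.17; Q4=9.50, Q1=9.50; dissipated=0.333
Op 5: CLOSE 4-5: Q_total=17.50, C_total=9.00, V=1.94; Q4=5.83, Q5=11.67; dissipated=3.361
Total dissipated: 36.611 μJ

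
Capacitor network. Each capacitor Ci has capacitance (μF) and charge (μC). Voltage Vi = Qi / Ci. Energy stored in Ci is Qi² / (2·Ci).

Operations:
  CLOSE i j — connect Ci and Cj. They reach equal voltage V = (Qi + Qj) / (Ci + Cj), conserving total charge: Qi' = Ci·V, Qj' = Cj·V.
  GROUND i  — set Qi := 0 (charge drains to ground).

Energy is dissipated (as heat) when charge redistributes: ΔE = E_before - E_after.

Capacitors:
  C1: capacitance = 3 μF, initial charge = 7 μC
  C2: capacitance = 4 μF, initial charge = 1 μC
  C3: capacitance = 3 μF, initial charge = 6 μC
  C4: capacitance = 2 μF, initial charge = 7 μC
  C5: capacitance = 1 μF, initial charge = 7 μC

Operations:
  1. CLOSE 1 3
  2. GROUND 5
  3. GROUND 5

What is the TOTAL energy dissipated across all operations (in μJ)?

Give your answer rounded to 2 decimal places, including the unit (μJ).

Initial: C1(3μF, Q=7μC, V=2.33V), C2(4μF, Q=1μC, V=0.25V), C3(3μF, Q=6μC, V=2.00V), C4(2μF, Q=7μC, V=3.50V), C5(1μF, Q=7μC, V=7.00V)
Op 1: CLOSE 1-3: Q_total=13.00, C_total=6.00, V=2.17; Q1=6.50, Q3=6.50; dissipated=0.083
Op 2: GROUND 5: Q5=0; energy lost=24.500
Op 3: GROUND 5: Q5=0; energy lost=0.000
Total dissipated: 24.583 μJ

Answer: 24.58 μJ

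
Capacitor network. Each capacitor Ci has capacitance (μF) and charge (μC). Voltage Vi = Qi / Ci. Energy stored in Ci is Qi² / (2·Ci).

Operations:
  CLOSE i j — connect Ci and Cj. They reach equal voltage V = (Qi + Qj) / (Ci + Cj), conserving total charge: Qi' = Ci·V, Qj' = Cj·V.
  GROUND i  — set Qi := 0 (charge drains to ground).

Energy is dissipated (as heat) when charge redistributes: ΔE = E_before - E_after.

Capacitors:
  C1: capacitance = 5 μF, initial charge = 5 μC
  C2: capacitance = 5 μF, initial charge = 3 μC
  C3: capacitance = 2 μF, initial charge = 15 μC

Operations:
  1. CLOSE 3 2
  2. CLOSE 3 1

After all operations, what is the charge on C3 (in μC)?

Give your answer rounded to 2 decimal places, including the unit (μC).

Initial: C1(5μF, Q=5μC, V=1.00V), C2(5μF, Q=3μC, V=0.60V), C3(2μF, Q=15μC, V=7.50V)
Op 1: CLOSE 3-2: Q_total=18.00, C_total=7.00, V=2.57; Q3=5.14, Q2=12.86; dissipated=34.007
Op 2: CLOSE 3-1: Q_total=10.14, C_total=7.00, V=1.45; Q3=2.90, Q1=7.24; dissipated=1.764
Final charges: Q1=7.24, Q2=12.86, Q3=2.90

Answer: 2.90 μC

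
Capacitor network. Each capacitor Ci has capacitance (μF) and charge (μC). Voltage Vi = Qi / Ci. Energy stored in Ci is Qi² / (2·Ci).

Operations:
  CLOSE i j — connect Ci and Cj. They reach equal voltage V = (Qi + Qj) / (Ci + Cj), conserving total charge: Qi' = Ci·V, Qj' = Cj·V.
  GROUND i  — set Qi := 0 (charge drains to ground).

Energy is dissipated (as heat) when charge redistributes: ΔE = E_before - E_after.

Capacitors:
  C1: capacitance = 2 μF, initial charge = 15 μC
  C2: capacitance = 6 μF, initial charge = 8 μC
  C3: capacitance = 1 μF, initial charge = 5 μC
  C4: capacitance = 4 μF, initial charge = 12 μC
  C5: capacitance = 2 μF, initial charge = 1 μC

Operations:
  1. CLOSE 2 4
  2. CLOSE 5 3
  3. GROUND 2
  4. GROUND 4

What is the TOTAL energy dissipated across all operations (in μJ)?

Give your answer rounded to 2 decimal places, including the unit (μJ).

Initial: C1(2μF, Q=15μC, V=7.50V), C2(6μF, Q=8μC, V=1.33V), C3(1μF, Q=5μC, V=5.00V), C4(4μF, Q=12μC, V=3.00V), C5(2μF, Q=1μC, V=0.50V)
Op 1: CLOSE 2-4: Q_total=20.00, C_total=10.00, V=2.00; Q2=12.00, Q4=8.00; dissipated=3.333
Op 2: CLOSE 5-3: Q_total=6.00, C_total=3.00, V=2.00; Q5=4.00, Q3=2.00; dissipated=6.750
Op 3: GROUND 2: Q2=0; energy lost=12.000
Op 4: GROUND 4: Q4=0; energy lost=8.000
Total dissipated: 30.083 μJ

Answer: 30.08 μJ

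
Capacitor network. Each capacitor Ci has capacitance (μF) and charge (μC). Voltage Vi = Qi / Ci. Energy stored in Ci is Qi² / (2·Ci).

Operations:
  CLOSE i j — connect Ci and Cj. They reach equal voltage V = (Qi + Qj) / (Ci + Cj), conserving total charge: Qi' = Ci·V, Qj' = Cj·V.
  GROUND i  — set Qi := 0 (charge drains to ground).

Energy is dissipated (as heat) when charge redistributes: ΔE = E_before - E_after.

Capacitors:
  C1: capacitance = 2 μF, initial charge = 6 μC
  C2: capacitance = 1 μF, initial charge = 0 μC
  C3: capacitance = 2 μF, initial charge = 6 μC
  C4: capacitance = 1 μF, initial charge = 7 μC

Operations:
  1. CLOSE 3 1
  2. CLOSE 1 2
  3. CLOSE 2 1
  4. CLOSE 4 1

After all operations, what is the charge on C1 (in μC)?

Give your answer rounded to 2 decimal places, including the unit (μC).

Initial: C1(2μF, Q=6μC, V=3.00V), C2(1μF, Q=0μC, V=0.00V), C3(2μF, Q=6μC, V=3.00V), C4(1μF, Q=7μC, V=7.00V)
Op 1: CLOSE 3-1: Q_total=12.00, C_total=4.00, V=3.00; Q3=6.00, Q1=6.00; dissipated=0.000
Op 2: CLOSE 1-2: Q_total=6.00, C_total=3.00, V=2.00; Q1=4.00, Q2=2.00; dissipated=3.000
Op 3: CLOSE 2-1: Q_total=6.00, C_total=3.00, V=2.00; Q2=2.00, Q1=4.00; dissipated=0.000
Op 4: CLOSE 4-1: Q_total=11.00, C_total=3.00, V=3.67; Q4=3.67, Q1=7.33; dissipated=8.333
Final charges: Q1=7.33, Q2=2.00, Q3=6.00, Q4=3.67

Answer: 7.33 μC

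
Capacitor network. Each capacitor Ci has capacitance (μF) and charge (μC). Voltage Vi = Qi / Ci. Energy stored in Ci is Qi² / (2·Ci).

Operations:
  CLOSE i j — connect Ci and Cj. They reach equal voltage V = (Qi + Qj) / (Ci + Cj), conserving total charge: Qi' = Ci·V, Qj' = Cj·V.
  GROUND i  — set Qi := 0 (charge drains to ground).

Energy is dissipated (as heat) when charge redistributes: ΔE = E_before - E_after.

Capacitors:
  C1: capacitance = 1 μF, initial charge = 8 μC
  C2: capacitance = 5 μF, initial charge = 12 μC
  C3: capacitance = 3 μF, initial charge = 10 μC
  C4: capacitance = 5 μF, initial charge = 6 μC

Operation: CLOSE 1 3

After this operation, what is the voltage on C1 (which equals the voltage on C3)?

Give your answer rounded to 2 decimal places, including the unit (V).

Initial: C1(1μF, Q=8μC, V=8.00V), C2(5μF, Q=12μC, V=2.40V), C3(3μF, Q=10μC, V=3.33V), C4(5μF, Q=6μC, V=1.20V)
Op 1: CLOSE 1-3: Q_total=18.00, C_total=4.00, V=4.50; Q1=4.50, Q3=13.50; dissipated=8.167

Answer: 4.50 V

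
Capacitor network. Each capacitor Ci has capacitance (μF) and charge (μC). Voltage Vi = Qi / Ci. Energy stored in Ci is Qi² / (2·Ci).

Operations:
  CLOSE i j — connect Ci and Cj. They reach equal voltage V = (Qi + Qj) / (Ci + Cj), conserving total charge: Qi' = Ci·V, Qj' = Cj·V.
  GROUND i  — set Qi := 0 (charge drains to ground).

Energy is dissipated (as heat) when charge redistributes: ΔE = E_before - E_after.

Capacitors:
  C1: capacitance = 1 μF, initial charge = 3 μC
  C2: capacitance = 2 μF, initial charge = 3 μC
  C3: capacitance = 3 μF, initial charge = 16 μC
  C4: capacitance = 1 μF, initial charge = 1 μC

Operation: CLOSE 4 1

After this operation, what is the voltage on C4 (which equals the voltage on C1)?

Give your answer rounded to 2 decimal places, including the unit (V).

Answer: 2.00 V

Derivation:
Initial: C1(1μF, Q=3μC, V=3.00V), C2(2μF, Q=3μC, V=1.50V), C3(3μF, Q=16μC, V=5.33V), C4(1μF, Q=1μC, V=1.00V)
Op 1: CLOSE 4-1: Q_total=4.00, C_total=2.00, V=2.00; Q4=2.00, Q1=2.00; dissipated=1.000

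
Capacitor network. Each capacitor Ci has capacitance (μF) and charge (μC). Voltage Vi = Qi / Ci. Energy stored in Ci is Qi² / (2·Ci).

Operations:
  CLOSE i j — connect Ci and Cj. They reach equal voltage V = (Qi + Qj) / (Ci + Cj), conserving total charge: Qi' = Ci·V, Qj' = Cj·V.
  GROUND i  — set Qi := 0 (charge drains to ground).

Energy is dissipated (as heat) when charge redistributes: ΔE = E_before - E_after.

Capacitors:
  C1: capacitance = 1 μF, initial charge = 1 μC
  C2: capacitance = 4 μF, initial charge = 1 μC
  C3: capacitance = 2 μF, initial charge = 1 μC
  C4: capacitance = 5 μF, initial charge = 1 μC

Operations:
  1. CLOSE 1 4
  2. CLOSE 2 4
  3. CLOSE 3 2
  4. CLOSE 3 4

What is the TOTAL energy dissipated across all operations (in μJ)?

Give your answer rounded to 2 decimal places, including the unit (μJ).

Initial: C1(1μF, Q=1μC, V=1.00V), C2(4μF, Q=1μC, V=0.25V), C3(2μF, Q=1μC, V=0.50V), C4(5μF, Q=1μC, V=0.20V)
Op 1: CLOSE 1-4: Q_total=2.00, C_total=6.00, V=0.33; Q1=0.33, Q4=1.67; dissipated=0.267
Op 2: CLOSE 2-4: Q_total=2.67, C_total=9.00, V=0.30; Q2=1.19, Q4=1.48; dissipated=0.008
Op 3: CLOSE 3-2: Q_total=2.19, C_total=6.00, V=0.36; Q3=0.73, Q2=1.46; dissipated=0.028
Op 4: CLOSE 3-4: Q_total=2.21, C_total=7.00, V=0.32; Q3=0.63, Q4=1.58; dissipated=0.003
Total dissipated: 0.305 μJ

Answer: 0.31 μJ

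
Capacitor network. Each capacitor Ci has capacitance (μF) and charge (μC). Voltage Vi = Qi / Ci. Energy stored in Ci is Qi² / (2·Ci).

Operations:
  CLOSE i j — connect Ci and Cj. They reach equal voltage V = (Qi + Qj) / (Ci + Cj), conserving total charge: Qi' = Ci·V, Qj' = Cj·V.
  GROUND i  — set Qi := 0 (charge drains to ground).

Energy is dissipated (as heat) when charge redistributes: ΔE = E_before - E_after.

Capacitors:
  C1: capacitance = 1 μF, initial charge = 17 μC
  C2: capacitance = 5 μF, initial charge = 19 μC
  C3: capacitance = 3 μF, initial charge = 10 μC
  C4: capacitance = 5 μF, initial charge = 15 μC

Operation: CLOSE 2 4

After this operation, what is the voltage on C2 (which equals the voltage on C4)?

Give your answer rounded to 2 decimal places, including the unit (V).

Answer: 3.40 V

Derivation:
Initial: C1(1μF, Q=17μC, V=17.00V), C2(5μF, Q=19μC, V=3.80V), C3(3μF, Q=10μC, V=3.33V), C4(5μF, Q=15μC, V=3.00V)
Op 1: CLOSE 2-4: Q_total=34.00, C_total=10.00, V=3.40; Q2=17.00, Q4=17.00; dissipated=0.800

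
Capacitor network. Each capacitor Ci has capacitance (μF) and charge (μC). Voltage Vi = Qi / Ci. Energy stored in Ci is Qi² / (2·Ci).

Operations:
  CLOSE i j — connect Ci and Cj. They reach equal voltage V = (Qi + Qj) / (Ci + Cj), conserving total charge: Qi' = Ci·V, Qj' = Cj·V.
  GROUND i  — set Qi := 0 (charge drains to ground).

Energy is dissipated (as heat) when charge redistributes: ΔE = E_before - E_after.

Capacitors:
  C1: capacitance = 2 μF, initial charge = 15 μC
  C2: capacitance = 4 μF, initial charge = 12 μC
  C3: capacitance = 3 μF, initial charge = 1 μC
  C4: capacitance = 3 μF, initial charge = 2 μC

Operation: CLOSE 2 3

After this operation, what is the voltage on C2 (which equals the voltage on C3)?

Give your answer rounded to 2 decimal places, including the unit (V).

Answer: 1.86 V

Derivation:
Initial: C1(2μF, Q=15μC, V=7.50V), C2(4μF, Q=12μC, V=3.00V), C3(3μF, Q=1μC, V=0.33V), C4(3μF, Q=2μC, V=0.67V)
Op 1: CLOSE 2-3: Q_total=13.00, C_total=7.00, V=1.86; Q2=7.43, Q3=5.57; dissipated=6.095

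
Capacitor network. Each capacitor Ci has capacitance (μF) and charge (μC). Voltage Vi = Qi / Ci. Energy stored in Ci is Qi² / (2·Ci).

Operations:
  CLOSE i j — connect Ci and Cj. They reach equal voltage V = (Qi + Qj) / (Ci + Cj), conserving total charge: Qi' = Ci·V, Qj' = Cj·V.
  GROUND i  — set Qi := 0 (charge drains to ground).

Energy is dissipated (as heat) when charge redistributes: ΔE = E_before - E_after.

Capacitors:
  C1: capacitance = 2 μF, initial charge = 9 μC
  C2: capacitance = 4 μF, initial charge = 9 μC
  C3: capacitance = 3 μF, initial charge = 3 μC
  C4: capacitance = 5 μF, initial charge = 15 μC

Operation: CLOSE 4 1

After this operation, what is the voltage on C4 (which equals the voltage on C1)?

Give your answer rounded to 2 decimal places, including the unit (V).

Initial: C1(2μF, Q=9μC, V=4.50V), C2(4μF, Q=9μC, V=2.25V), C3(3μF, Q=3μC, V=1.00V), C4(5μF, Q=15μC, V=3.00V)
Op 1: CLOSE 4-1: Q_total=24.00, C_total=7.00, V=3.43; Q4=17.14, Q1=6.86; dissipated=1.607

Answer: 3.43 V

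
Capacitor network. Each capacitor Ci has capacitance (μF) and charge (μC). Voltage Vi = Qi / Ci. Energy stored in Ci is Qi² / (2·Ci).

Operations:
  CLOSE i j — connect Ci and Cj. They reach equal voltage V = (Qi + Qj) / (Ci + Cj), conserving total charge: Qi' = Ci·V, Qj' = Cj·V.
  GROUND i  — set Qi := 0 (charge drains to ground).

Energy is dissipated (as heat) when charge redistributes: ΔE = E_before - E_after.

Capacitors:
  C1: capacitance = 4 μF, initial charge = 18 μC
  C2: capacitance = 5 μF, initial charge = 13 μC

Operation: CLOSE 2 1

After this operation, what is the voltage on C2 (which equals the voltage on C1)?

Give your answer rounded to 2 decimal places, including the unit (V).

Answer: 3.44 V

Derivation:
Initial: C1(4μF, Q=18μC, V=4.50V), C2(5μF, Q=13μC, V=2.60V)
Op 1: CLOSE 2-1: Q_total=31.00, C_total=9.00, V=3.44; Q2=17.22, Q1=13.78; dissipated=4.011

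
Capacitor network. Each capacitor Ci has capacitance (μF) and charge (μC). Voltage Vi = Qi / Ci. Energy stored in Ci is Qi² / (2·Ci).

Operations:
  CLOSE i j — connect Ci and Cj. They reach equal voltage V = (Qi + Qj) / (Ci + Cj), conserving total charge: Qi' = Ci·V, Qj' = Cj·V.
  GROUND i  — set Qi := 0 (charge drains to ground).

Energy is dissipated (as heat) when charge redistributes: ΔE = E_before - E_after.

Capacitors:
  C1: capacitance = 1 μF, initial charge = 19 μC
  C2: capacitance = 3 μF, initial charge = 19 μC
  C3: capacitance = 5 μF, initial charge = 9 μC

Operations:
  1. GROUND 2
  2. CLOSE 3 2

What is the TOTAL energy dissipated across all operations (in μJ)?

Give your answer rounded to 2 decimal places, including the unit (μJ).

Initial: C1(1μF, Q=19μC, V=19.00V), C2(3μF, Q=19μC, V=6.33V), C3(5μF, Q=9μC, V=1.80V)
Op 1: GROUND 2: Q2=0; energy lost=60.167
Op 2: CLOSE 3-2: Q_total=9.00, C_total=8.00, V=1.12; Q3=5.62, Q2=3.38; dissipated=3.038
Total dissipated: 63.204 μJ

Answer: 63.20 μJ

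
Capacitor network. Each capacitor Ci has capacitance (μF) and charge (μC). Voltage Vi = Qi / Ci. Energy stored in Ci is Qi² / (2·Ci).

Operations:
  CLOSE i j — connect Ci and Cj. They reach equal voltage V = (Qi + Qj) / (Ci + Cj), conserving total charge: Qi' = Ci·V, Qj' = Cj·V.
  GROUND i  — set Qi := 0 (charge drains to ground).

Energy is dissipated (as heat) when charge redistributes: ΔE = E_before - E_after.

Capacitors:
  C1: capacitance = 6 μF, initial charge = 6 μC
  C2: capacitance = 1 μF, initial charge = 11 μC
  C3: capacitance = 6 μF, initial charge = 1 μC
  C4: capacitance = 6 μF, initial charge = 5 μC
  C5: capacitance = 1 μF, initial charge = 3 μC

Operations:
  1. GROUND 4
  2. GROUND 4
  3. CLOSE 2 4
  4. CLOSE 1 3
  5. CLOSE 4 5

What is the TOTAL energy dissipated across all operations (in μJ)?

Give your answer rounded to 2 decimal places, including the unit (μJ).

Answer: 55.86 μJ

Derivation:
Initial: C1(6μF, Q=6μC, V=1.00V), C2(1μF, Q=11μC, V=11.00V), C3(6μF, Q=1μC, V=0.17V), C4(6μF, Q=5μC, V=0.83V), C5(1μF, Q=3μC, V=3.00V)
Op 1: GROUND 4: Q4=0; energy lost=2.083
Op 2: GROUND 4: Q4=0; energy lost=0.000
Op 3: CLOSE 2-4: Q_total=11.00, C_total=7.00, V=1.57; Q2=1.57, Q4=9.43; dissipated=51.857
Op 4: CLOSE 1-3: Q_total=7.00, C_total=12.00, V=0.58; Q1=3.50, Q3=3.50; dissipated=1.042
Op 5: CLOSE 4-5: Q_total=12.43, C_total=7.00, V=1.78; Q4=10.65, Q5=1.78; dissipated=0.875
Total dissipated: 55.857 μJ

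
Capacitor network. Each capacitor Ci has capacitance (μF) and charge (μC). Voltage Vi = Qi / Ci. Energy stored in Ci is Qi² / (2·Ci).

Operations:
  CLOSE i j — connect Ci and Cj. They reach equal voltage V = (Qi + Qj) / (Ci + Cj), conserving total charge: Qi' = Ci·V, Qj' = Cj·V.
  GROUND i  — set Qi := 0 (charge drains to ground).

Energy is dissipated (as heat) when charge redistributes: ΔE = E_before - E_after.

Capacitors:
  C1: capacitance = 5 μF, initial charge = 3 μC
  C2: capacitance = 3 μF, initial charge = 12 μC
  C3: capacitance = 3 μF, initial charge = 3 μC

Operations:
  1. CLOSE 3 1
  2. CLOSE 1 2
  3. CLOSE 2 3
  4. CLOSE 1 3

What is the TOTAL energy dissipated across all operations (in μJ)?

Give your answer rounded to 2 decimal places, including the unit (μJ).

Initial: C1(5μF, Q=3μC, V=0.60V), C2(3μF, Q=12μC, V=4.00V), C3(3μF, Q=3μC, V=1.00V)
Op 1: CLOSE 3-1: Q_total=6.00, C_total=8.00, V=0.75; Q3=2.25, Q1=3.75; dissipated=0.150
Op 2: CLOSE 1-2: Q_total=15.75, C_total=8.00, V=1.97; Q1=9.84, Q2=5.91; dissipated=9.902
Op 3: CLOSE 2-3: Q_total=8.16, C_total=6.00, V=1.36; Q2=4.08, Q3=4.08; dissipated=1.114
Op 4: CLOSE 1-3: Q_total=13.92, C_total=8.00, V=1.74; Q1=8.70, Q3=5.22; dissipated=0.348
Total dissipated: 11.514 μJ

Answer: 11.51 μJ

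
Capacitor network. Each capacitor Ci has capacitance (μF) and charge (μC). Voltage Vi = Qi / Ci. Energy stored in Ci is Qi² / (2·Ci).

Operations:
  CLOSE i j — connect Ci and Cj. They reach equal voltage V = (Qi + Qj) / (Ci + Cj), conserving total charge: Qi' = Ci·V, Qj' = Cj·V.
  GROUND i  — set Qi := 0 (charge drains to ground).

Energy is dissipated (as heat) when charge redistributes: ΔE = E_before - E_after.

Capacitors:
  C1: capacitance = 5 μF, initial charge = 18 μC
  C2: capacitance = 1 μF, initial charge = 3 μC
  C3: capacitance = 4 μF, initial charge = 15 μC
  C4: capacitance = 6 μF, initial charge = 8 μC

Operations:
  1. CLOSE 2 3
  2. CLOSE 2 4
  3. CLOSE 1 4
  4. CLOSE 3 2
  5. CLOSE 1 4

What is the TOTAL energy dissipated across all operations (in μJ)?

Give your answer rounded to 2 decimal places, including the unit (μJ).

Answer: 9.08 μJ

Derivation:
Initial: C1(5μF, Q=18μC, V=3.60V), C2(1μF, Q=3μC, V=3.00V), C3(4μF, Q=15μC, V=3.75V), C4(6μF, Q=8μC, V=1.33V)
Op 1: CLOSE 2-3: Q_total=18.00, C_total=5.00, V=3.60; Q2=3.60, Q3=14.40; dissipated=0.225
Op 2: CLOSE 2-4: Q_total=11.60, C_total=7.00, V=1.66; Q2=1.66, Q4=9.94; dissipated=2.202
Op 3: CLOSE 1-4: Q_total=27.94, C_total=11.00, V=2.54; Q1=12.70, Q4=15.24; dissipated=5.147
Op 4: CLOSE 3-2: Q_total=16.06, C_total=5.00, V=3.21; Q3=12.85, Q2=3.21; dissipated=1.510
Op 5: CLOSE 1-4: Q_total=27.94, C_total=11.00, V=2.54; Q1=12.70, Q4=15.24; dissipated=0.000
Total dissipated: 9.084 μJ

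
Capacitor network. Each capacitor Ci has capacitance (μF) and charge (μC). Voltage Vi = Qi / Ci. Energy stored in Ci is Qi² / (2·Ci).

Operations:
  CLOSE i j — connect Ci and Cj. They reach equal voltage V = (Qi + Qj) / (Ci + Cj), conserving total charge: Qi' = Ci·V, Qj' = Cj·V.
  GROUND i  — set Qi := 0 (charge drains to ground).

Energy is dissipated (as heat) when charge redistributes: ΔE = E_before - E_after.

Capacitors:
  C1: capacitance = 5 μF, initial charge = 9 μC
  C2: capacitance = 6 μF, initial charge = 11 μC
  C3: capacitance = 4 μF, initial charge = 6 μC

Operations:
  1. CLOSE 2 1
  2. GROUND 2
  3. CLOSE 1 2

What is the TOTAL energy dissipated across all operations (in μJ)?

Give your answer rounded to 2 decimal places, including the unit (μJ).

Answer: 14.43 μJ

Derivation:
Initial: C1(5μF, Q=9μC, V=1.80V), C2(6μF, Q=11μC, V=1.83V), C3(4μF, Q=6μC, V=1.50V)
Op 1: CLOSE 2-1: Q_total=20.00, C_total=11.00, V=1.82; Q2=10.91, Q1=9.09; dissipated=0.002
Op 2: GROUND 2: Q2=0; energy lost=9.917
Op 3: CLOSE 1-2: Q_total=9.09, C_total=11.00, V=0.83; Q1=4.13, Q2=4.96; dissipated=4.508
Total dissipated: 14.427 μJ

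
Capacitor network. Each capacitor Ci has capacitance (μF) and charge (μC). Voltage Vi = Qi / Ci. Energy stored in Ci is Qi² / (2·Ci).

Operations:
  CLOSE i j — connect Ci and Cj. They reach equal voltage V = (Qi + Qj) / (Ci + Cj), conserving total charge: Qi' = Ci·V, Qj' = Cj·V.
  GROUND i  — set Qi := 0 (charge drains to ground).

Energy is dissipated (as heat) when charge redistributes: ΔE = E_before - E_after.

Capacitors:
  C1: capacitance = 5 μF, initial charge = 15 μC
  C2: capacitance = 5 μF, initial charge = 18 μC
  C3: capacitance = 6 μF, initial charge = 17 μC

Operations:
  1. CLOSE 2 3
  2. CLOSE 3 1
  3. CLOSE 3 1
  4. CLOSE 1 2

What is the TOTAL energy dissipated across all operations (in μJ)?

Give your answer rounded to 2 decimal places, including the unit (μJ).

Answer: 0.86 μJ

Derivation:
Initial: C1(5μF, Q=15μC, V=3.00V), C2(5μF, Q=18μC, V=3.60V), C3(6μF, Q=17μC, V=2.83V)
Op 1: CLOSE 2-3: Q_total=35.00, C_total=11.00, V=3.18; Q2=15.91, Q3=19.09; dissipated=0.802
Op 2: CLOSE 3-1: Q_total=34.09, C_total=11.00, V=3.10; Q3=18.60, Q1=15.50; dissipated=0.045
Op 3: CLOSE 3-1: Q_total=34.09, C_total=11.00, V=3.10; Q3=18.60, Q1=15.50; dissipated=0.000
Op 4: CLOSE 1-2: Q_total=31.40, C_total=10.00, V=3.14; Q1=15.70, Q2=15.70; dissipated=0.009
Total dissipated: 0.855 μJ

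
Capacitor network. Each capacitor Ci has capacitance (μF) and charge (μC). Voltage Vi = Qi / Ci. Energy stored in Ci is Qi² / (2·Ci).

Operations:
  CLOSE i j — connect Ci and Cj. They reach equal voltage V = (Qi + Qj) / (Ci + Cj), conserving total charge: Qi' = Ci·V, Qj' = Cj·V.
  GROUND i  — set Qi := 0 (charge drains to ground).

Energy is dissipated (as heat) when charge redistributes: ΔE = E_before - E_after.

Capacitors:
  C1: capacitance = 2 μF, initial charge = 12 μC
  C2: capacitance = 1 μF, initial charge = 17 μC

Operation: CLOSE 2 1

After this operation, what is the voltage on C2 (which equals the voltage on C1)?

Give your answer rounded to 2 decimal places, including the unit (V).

Answer: 9.67 V

Derivation:
Initial: C1(2μF, Q=12μC, V=6.00V), C2(1μF, Q=17μC, V=17.00V)
Op 1: CLOSE 2-1: Q_total=29.00, C_total=3.00, V=9.67; Q2=9.67, Q1=19.33; dissipated=40.333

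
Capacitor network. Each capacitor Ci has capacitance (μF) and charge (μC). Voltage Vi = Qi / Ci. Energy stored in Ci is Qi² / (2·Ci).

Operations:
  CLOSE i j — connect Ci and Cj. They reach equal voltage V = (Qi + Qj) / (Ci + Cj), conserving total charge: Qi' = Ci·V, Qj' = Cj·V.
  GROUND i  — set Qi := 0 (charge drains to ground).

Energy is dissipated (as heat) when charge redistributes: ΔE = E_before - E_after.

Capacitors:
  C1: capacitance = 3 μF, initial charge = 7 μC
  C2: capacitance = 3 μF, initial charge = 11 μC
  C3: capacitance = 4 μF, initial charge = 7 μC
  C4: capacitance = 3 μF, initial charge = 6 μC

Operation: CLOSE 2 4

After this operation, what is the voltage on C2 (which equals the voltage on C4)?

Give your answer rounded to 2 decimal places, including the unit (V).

Answer: 2.83 V

Derivation:
Initial: C1(3μF, Q=7μC, V=2.33V), C2(3μF, Q=11μC, V=3.67V), C3(4μF, Q=7μC, V=1.75V), C4(3μF, Q=6μC, V=2.00V)
Op 1: CLOSE 2-4: Q_total=17.00, C_total=6.00, V=2.83; Q2=8.50, Q4=8.50; dissipated=2.083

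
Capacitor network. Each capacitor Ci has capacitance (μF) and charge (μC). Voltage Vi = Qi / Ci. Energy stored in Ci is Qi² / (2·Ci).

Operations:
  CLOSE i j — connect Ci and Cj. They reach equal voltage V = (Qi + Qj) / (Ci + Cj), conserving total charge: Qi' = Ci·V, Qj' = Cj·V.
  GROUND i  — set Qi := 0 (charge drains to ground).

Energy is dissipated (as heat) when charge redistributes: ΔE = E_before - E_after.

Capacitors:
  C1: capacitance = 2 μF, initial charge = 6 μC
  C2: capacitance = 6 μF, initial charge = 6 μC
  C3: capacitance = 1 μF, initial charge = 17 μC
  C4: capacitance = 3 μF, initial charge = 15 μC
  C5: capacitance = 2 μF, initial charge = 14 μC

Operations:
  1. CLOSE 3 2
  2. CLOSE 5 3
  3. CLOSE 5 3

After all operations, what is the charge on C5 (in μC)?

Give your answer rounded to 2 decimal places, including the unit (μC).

Initial: C1(2μF, Q=6μC, V=3.00V), C2(6μF, Q=6μC, V=1.00V), C3(1μF, Q=17μC, V=17.00V), C4(3μF, Q=15μC, V=5.00V), C5(2μF, Q=14μC, V=7.00V)
Op 1: CLOSE 3-2: Q_total=23.00, C_total=7.00, V=3.29; Q3=3.29, Q2=19.71; dissipated=109.714
Op 2: CLOSE 5-3: Q_total=17.29, C_total=3.00, V=5.76; Q5=11.52, Q3=5.76; dissipated=4.599
Op 3: CLOSE 5-3: Q_total=17.29, C_total=3.00, V=5.76; Q5=11.52, Q3=5.76; dissipated=0.000
Final charges: Q1=6.00, Q2=19.71, Q3=5.76, Q4=15.00, Q5=11.52

Answer: 11.52 μC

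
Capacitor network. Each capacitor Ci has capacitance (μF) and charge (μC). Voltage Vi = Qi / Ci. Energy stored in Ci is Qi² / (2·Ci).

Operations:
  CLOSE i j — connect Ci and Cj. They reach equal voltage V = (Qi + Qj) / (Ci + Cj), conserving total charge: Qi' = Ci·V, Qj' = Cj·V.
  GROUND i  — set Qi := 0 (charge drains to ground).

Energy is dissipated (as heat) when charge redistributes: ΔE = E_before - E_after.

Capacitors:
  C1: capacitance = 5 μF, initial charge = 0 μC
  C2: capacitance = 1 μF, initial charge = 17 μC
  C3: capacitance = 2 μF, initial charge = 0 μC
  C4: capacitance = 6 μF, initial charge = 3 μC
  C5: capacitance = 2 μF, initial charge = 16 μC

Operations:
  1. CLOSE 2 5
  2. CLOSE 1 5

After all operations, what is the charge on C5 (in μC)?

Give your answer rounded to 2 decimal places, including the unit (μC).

Initial: C1(5μF, Q=0μC, V=0.00V), C2(1μF, Q=17μC, V=17.00V), C3(2μF, Q=0μC, V=0.00V), C4(6μF, Q=3μC, V=0.50V), C5(2μF, Q=16μC, V=8.00V)
Op 1: CLOSE 2-5: Q_total=33.00, C_total=3.00, V=11.00; Q2=11.00, Q5=22.00; dissipated=27.000
Op 2: CLOSE 1-5: Q_total=22.00, C_total=7.00, V=3.14; Q1=15.71, Q5=6.29; dissipated=86.429
Final charges: Q1=15.71, Q2=11.00, Q3=0.00, Q4=3.00, Q5=6.29

Answer: 6.29 μC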